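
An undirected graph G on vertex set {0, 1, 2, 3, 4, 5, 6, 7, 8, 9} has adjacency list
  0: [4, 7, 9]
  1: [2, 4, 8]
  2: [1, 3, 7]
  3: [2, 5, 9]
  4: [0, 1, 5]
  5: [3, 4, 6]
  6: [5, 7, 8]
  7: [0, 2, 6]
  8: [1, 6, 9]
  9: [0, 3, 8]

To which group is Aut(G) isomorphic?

G is 3-regular on 10 vertices with no triangles and no 4-cycles (girth 5): this is the Petersen graph. It is a classical fact that the Petersen graph has automorphism group S_5 (order 120), arising from its description as the Kneser graph K(5,2).

the symmetric group S_5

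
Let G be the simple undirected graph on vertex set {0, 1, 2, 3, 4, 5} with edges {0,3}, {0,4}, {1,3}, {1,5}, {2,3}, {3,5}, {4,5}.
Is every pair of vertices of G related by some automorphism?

Vertex 2 is the only vertex of degree 1, so every automorphism fixes it; G is not vertex-transitive.

No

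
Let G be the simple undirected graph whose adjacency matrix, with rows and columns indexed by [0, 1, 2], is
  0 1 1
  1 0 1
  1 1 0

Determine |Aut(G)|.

6

All 3 vertices are pairwise adjacent: G = K_3. Every bijection on the vertex set is an automorphism of K_3; hence Aut(K_3) ≅ S_3, order 6.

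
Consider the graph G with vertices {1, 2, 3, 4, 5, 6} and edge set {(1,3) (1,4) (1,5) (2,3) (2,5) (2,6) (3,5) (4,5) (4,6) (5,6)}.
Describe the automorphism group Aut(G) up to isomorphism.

D_5

Vertex 5 is the unique vertex of degree 5; the remaining 5 vertices each have degree 3 and induce a cycle, so G is the wheel on 6 vertices with hub 5. With the hub fixed, the remaining symmetry is that of the rim cycle C_5, giving the dihedral group D_5.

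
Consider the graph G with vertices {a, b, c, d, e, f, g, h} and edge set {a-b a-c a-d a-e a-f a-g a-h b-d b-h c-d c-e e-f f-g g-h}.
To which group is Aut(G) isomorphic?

the dihedral group of order 14

Vertex a is the unique vertex of degree 7; the remaining 7 vertices each have degree 3 and induce a cycle, so G is the wheel on 8 vertices with hub a. With the hub fixed, the remaining symmetry is that of the rim cycle C_7, giving the dihedral group D_7.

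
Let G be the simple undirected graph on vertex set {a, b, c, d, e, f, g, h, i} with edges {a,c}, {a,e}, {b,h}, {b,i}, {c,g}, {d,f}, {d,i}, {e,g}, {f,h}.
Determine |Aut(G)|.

G has two connected components, {b, d, f, h, i} and {a, c, e, g}; each is 2-regular, so G = C_5 ⊔ C_4. The components are non-isomorphic (different sizes), so Aut(G) = Aut(C_5) × Aut(C_4) = D_5 × D_4 of order 10·8 = 80.

80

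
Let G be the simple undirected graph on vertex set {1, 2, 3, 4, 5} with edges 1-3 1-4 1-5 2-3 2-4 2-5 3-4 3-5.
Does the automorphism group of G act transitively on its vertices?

No

Vertex 3 is the only vertex of degree 4, so every automorphism fixes it; G is not vertex-transitive.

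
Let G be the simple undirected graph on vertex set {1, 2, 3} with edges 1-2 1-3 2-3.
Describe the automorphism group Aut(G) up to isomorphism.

S_3

Every vertex has degree 2, so G is the complete graph K_3. Every bijection on the vertex set is an automorphism of K_3; hence Aut(K_3) ≅ S_3, order 6.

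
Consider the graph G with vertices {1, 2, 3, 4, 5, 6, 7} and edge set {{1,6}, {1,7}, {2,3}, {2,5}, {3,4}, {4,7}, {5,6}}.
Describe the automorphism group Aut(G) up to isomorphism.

D_7

Every vertex has degree 2 and the graph is connected, so G is the 7-cycle C_7. The automorphisms of the 7-cycle are exactly the symmetries of a regular 7-gon: the dihedral group D_7, |D_7| = 14.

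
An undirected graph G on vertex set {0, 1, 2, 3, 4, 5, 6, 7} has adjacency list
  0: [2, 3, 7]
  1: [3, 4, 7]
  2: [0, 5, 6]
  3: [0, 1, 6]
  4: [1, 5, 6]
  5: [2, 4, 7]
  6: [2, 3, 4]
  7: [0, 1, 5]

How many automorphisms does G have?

G is 3-regular and bipartite on 2^3 = 8 vertices with girth 4; it is the hypercube graph Q_3. Aut(Q_3) consists of the signed permutations of the 3 coordinate axes: 3! permutations times 2^3 sign flips, so |Aut| = 2^3·3! = 48.

48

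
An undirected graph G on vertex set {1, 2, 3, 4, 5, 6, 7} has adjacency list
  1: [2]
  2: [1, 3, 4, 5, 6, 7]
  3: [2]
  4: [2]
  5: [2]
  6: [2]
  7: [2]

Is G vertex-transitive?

No

Vertex 2 is the only vertex of degree 6, so every automorphism fixes it; G is not vertex-transitive.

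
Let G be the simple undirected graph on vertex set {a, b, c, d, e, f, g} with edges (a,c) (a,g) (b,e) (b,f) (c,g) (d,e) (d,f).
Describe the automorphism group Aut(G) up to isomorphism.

G has two connected components, {b, d, e, f} and {a, c, g}; each is 2-regular, so G = C_4 ⊔ C_3. No automorphism exchanges components of different sizes, hence Aut(G) is the direct product D_4 × D_3, order 48.

D_4 × D_3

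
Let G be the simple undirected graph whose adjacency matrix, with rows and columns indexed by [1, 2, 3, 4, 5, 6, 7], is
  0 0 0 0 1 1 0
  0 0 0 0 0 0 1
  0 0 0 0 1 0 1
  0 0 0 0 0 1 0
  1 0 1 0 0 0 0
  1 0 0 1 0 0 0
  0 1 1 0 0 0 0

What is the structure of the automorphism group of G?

the cyclic group of order 2

The degree sequence is [2, 1, 2, 1, 2, 2, 2]; the two degree-1 vertices 2 and 4 are the ends of a path, so G = P_7. The only nontrivial automorphism of a path is the end-to-end reflection, so Aut(G) ≅ Z_2.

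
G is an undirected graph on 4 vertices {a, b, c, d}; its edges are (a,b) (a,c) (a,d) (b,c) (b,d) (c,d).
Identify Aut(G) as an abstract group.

All 4 vertices are pairwise adjacent: G = K_4. Every bijection on the vertex set is an automorphism of K_4; hence Aut(K_4) ≅ S_4, order 24.

S_4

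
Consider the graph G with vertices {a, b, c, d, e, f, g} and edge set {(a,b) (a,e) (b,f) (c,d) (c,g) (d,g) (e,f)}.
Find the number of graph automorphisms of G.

48

G has two connected components, {a, b, e, f} and {c, d, g}; each is 2-regular, so G = C_4 ⊔ C_3. The components are non-isomorphic (different sizes), so Aut(G) = Aut(C_4) × Aut(C_3) = D_4 × D_3 of order 8·6 = 48.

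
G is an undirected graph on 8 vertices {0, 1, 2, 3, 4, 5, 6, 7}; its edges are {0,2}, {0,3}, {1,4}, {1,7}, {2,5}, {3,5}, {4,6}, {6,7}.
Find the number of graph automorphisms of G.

128

G has two connected components, {0, 2, 3, 5} and {1, 4, 6, 7}; each is 2-regular, so G = C_4 ⊔ C_4. With two isomorphic components, Aut(G) = Aut(C_4) ≀ S_2 = (D_4 × D_4) ⋊ Z_2: permute each cycle by D_4, then optionally swap the two cycles. Order 2·(2·4)² = 128.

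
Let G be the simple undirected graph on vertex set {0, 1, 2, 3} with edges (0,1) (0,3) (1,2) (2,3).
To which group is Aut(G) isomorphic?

D_4

G is 2-regular and connected on 4 vertices, i.e. the cycle C_4. C_4 has 4 rotations and 4 reflections, so Aut(C_4) ≅ D_4 of order 8.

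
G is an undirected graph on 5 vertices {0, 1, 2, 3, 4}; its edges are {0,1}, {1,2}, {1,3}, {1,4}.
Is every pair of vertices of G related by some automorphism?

No

Vertex 1 is the only vertex of degree 4, so every automorphism fixes it; G is not vertex-transitive.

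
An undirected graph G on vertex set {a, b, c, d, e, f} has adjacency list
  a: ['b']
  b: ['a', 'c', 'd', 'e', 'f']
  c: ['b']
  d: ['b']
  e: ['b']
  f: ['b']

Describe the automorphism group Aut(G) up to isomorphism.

S_5

Vertex b has degree 5 and every other vertex has degree 1, so G is the star K_{1,5} with centre b. Any automorphism fixes the centre and permutes the 5 leaves freely, so Aut(G) ≅ S_5 of order 5! = 120.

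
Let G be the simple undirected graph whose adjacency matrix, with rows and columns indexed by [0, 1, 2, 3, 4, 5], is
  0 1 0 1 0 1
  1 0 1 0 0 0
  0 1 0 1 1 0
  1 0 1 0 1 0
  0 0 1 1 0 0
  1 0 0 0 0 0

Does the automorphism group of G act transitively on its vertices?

No

Vertex 5 is the only vertex of degree 1, so every automorphism fixes it; G is not vertex-transitive.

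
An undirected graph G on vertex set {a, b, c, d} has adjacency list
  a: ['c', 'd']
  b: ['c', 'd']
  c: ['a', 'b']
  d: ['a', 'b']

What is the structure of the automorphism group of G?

Every vertex has degree 2 and the graph is connected, so G is the 4-cycle C_4. C_4 has 4 rotations and 4 reflections, so Aut(C_4) ≅ D_4 of order 8.

the dihedral group of order 8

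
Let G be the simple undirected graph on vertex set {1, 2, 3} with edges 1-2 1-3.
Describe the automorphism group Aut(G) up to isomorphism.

C_2

The degree sequence is [2, 1, 1]; the two degree-1 vertices 2 and 3 are the ends of a path, so G = P_3. A path has exactly one nontrivial symmetry — reversal — giving Aut(G) of order 2.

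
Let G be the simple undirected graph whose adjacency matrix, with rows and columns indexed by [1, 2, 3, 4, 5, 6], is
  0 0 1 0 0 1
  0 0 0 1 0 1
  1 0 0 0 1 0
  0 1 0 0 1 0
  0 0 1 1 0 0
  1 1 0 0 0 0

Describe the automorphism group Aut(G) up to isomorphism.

G is 2-regular and connected on 6 vertices, i.e. the cycle C_6. The automorphisms of the 6-cycle are exactly the symmetries of a regular 6-gon: the dihedral group D_6, |D_6| = 12.

D_6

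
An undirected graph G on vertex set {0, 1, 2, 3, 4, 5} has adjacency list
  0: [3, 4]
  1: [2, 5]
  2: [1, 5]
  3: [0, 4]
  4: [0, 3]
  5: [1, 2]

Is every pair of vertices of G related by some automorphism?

Yes

G has two connected components, {0, 3, 4} and {1, 2, 5}; each is 2-regular, so G = C_3 ⊔ C_3. With two isomorphic components, Aut(G) = Aut(C_3) ≀ S_2 = (D_3 × D_3) ⋊ Z_2: permute each cycle by D_3, then optionally swap the two cycles. Order 2·(2·3)² = 72. This group acts transitively on the 6 vertices.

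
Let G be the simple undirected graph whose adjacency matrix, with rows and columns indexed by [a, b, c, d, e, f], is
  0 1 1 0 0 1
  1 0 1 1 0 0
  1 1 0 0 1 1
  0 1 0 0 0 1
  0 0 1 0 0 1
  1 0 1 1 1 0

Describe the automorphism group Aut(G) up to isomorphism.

the trivial group

Degrees alone do not determine every vertex (e.g. a and b both have degree 3), but their neighbour-degree multisets differ: N(a) has degrees [3, 4, 4] while N(b) has degrees [2, 3, 4]. Repeating this refinement separates all vertices, so the only automorphism is the identity.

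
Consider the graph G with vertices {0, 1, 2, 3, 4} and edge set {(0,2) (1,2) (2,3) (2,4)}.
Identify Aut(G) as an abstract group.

S_4

Vertex 2 has degree 4 and every other vertex has degree 1, so G is the star K_{1,4} with centre 2. The 4 leaves are pairwise interchangeable while the centre is fixed, giving Aut(G) = S_4.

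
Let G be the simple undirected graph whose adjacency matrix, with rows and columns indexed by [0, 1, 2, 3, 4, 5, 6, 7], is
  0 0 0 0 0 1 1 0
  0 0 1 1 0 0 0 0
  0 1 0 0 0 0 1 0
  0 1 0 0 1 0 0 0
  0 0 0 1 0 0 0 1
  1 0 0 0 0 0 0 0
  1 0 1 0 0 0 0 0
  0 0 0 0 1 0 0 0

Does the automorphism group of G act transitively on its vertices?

Automorphisms preserve degree, but G has vertices of degree 1 and vertices of degree 2; no automorphism maps one to the other, so G is not vertex-transitive.

No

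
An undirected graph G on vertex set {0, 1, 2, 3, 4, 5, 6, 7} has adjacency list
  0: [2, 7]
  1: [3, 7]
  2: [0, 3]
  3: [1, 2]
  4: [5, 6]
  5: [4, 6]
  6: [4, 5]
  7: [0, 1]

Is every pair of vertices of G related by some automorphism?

No

G has two connected components, {0, 1, 2, 3, 7} and {4, 5, 6}; each is 2-regular, so G = C_5 ⊔ C_3. The orbit of 0 under Aut(G) is {0, 1, 2, 3, 7}, which does not contain 4, so G is not vertex-transitive.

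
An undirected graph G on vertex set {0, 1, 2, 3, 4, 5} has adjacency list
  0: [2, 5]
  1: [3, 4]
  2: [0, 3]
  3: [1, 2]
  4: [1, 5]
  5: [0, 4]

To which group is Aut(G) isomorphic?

G is 2-regular and connected on 6 vertices, i.e. the cycle C_6. The automorphisms of the 6-cycle are exactly the symmetries of a regular 6-gon: the dihedral group D_6, |D_6| = 12.

D_6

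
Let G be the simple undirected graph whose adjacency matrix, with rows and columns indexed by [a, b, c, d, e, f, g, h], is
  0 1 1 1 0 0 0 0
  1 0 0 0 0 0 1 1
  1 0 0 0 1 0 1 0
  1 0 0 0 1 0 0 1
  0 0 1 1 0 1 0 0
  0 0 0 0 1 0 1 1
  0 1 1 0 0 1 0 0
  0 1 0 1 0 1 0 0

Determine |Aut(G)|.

48

G is 3-regular and bipartite on 2^3 = 8 vertices with girth 4; it is the hypercube graph Q_3. The symmetry group of the 3-cube is the hyperoctahedral group B_3 = Z_2 ≀ S_3, of order 2^3·3! = 48.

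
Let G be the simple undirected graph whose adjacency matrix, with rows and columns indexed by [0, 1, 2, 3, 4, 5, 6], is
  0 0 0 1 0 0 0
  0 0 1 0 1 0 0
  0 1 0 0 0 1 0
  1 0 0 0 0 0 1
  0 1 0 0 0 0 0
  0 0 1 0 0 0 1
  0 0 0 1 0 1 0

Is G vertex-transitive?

No

Automorphisms preserve degree, but G has vertices of degree 1 and vertices of degree 2; no automorphism maps one to the other, so G is not vertex-transitive.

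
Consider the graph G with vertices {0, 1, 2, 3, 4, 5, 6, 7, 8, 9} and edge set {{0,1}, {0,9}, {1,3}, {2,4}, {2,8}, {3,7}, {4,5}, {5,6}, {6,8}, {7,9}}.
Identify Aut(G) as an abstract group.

D_5 ≀ Z_2

G has two connected components, {2, 4, 5, 6, 8} and {0, 1, 3, 7, 9}; each is 2-regular, so G = C_5 ⊔ C_5. Aut of a disjoint union of two copies of C_5 is the wreath product D_5 ≀ Z_2, of order 2·10² = 200.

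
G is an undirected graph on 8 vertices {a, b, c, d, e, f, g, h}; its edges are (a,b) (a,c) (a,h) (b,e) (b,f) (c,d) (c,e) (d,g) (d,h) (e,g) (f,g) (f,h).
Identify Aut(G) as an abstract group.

G is 3-regular and bipartite on 2^3 = 8 vertices with girth 4; it is the hypercube graph Q_3. Aut(Q_3) consists of the signed permutations of the 3 coordinate axes: 3! permutations times 2^3 sign flips, so |Aut| = 2^3·3! = 48.

Z_2^3 ⋊ S_3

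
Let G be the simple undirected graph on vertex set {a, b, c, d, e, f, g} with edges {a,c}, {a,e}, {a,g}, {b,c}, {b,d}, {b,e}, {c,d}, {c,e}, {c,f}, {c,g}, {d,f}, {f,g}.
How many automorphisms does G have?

12

Vertex c is the unique vertex of degree 6; the remaining 6 vertices each have degree 3 and induce a cycle, so G is the wheel on 7 vertices with hub c. With the hub fixed, the remaining symmetry is that of the rim cycle C_6, giving the dihedral group D_6.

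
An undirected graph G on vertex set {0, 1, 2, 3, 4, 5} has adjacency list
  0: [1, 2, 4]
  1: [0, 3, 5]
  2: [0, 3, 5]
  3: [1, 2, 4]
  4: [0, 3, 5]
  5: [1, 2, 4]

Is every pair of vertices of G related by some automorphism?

Yes

G is 3-regular and bipartite with parts {0, 3, 5} and {1, 2, 4} (each part is independent and every cross-pair is an edge), so G = K_{3,3}. Each part can be permuted independently (S_3 × S_3) and the two equal-size parts can also be swapped, giving (S_3 × S_3) ⋊ Z_2 of order 2·(3!)² = 72. Under this action every vertex can be carried to every other, so G is vertex-transitive.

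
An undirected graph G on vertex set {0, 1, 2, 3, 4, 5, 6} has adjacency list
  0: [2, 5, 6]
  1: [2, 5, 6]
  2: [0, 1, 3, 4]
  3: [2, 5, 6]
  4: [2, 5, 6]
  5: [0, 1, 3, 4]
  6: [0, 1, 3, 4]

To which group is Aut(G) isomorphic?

S_3 × S_4

The vertices split by degree into {2, 5, 6} (degree 4) and {0, 1, 3, 4} (degree 3); every edge runs between the two parts, so G is the complete bipartite graph K_{3,4}. The parts have unequal sizes, so no automorphism swaps them; each part is permuted independently, giving S_3 × S_4 of order 3!·4! = 144.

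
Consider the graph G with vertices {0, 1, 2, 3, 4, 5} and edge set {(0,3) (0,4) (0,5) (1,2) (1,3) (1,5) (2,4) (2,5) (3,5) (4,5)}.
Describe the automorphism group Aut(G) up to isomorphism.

the dihedral group of order 10

Vertex 5 is the unique vertex of degree 5; the remaining 5 vertices each have degree 3 and induce a cycle, so G is the wheel on 6 vertices with hub 5. With the hub fixed, the remaining symmetry is that of the rim cycle C_5, giving the dihedral group D_5.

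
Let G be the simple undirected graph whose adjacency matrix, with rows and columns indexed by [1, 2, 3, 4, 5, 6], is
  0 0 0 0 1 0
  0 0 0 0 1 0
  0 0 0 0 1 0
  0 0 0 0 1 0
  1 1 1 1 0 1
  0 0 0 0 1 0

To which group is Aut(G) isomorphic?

the symmetric group on 5 letters

Vertex 5 has degree 5 and every other vertex has degree 1, so G is the star K_{1,5} with centre 5. Any automorphism fixes the centre and permutes the 5 leaves freely, so Aut(G) ≅ S_5 of order 5! = 120.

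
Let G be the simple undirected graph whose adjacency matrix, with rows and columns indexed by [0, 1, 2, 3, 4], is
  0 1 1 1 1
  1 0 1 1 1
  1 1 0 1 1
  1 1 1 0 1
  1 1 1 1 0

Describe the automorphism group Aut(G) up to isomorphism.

the symmetric group on 5 letters

All 5 vertices are pairwise adjacent: G = K_5. Every bijection on the vertex set is an automorphism of K_5; hence Aut(K_5) ≅ S_5, order 120.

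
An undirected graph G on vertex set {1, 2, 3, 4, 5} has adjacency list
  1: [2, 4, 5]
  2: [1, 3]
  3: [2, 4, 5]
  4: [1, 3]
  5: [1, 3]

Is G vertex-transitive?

Automorphisms preserve degree, but G has vertices of degree 2 and vertices of degree 3; no automorphism maps one to the other, so G is not vertex-transitive.

No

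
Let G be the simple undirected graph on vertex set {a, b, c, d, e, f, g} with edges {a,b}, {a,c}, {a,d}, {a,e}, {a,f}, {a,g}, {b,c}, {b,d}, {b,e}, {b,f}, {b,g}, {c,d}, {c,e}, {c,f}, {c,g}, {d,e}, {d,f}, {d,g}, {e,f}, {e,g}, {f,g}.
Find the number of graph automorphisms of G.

5040

All 7 vertices are pairwise adjacent: G = K_7. Any permutation of the 7 vertices preserves K_7, so Aut(K_7) = S_7 of order 7! = 5040.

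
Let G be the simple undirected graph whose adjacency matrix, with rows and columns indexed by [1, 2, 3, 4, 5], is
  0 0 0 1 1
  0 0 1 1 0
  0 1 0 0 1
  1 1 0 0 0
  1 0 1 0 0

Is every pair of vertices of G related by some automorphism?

G is 2-regular and connected on 5 vertices, i.e. the cycle C_5. The automorphisms of the 5-cycle are exactly the symmetries of a regular 5-gon: the dihedral group D_5, |D_5| = 10. Under this action every vertex can be carried to every other, so G is vertex-transitive.

Yes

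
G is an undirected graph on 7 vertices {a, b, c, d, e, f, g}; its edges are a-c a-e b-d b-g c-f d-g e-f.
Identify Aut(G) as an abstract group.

G has two connected components, {a, c, e, f} and {b, d, g}; each is 2-regular, so G = C_4 ⊔ C_3. No automorphism exchanges components of different sizes, hence Aut(G) is the direct product D_4 × D_3, order 48.

D_4 × D_3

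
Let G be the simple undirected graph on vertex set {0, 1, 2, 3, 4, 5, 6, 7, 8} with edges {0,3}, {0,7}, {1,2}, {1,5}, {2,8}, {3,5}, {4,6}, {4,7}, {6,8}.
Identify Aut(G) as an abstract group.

G is 2-regular and connected on 9 vertices, i.e. the cycle C_9. The automorphisms of the 9-cycle are exactly the symmetries of a regular 9-gon: the dihedral group D_9, |D_9| = 18.

the dihedral group of order 18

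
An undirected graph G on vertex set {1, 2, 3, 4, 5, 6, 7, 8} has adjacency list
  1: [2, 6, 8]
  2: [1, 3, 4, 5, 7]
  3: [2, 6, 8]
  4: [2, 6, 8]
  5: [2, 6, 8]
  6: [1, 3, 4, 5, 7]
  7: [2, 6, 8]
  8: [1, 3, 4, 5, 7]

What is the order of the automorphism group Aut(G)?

720

The vertices split by degree into {2, 6, 8} (degree 5) and {1, 3, 4, 5, 7} (degree 3); every edge runs between the two parts, so G is the complete bipartite graph K_{3,5}. The parts have unequal sizes, so no automorphism swaps them; each part is permuted independently, giving S_3 × S_5 of order 3!·5! = 720.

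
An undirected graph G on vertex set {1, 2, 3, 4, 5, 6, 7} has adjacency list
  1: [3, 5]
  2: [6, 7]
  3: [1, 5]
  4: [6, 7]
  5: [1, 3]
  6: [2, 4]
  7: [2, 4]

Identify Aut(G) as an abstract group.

G has two connected components, {2, 4, 6, 7} and {1, 3, 5}; each is 2-regular, so G = C_4 ⊔ C_3. The components are non-isomorphic (different sizes), so Aut(G) = Aut(C_4) × Aut(C_3) = D_4 × D_3 of order 8·6 = 48.

D_4 × D_3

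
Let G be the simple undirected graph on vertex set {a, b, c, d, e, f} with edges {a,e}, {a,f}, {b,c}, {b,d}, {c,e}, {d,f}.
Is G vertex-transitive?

Every vertex has degree 2 and the graph is connected, so G is the 6-cycle C_6. The automorphisms of the 6-cycle are exactly the symmetries of a regular 6-gon: the dihedral group D_6, |D_6| = 12. This group acts transitively on the 6 vertices.

Yes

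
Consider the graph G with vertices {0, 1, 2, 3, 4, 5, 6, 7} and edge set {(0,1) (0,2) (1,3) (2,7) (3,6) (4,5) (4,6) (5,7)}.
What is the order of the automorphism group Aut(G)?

16

G is 2-regular and connected on 8 vertices, i.e. the cycle C_8. C_8 has 8 rotations and 8 reflections, so Aut(C_8) ≅ D_8 of order 16.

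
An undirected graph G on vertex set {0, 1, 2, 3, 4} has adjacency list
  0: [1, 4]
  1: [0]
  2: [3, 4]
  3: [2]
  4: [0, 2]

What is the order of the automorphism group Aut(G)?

2

The degree sequence is [2, 1, 2, 1, 2]; the two degree-1 vertices 1 and 3 are the ends of a path, so G = P_5. The only nontrivial automorphism of a path is the end-to-end reflection, so Aut(G) ≅ Z_2.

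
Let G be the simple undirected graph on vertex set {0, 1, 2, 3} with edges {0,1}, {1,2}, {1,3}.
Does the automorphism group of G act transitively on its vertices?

No

Vertex 1 is the only vertex of degree 3, so every automorphism fixes it; G is not vertex-transitive.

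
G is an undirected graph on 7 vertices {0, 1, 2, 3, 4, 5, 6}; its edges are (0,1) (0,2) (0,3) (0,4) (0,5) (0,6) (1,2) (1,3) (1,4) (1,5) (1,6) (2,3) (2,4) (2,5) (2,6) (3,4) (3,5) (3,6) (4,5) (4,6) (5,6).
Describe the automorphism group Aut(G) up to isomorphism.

the symmetric group on 7 letters

Every vertex has degree 6, so G is the complete graph K_7. Any permutation of the 7 vertices preserves K_7, so Aut(K_7) = S_7 of order 7! = 5040.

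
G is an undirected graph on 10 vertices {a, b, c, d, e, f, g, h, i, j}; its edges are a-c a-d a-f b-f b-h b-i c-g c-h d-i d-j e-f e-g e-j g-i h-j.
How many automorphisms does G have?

120

G is 3-regular on 10 vertices with no triangles and no 4-cycles (girth 5): this is the Petersen graph. Viewing the Petersen graph as the Kneser graph K(5,2) — vertices are 2-subsets of {1,…,5}, edges join disjoint pairs — its automorphisms are exactly the permutations of the 5-element set, so Aut ≅ S_5 of order 120.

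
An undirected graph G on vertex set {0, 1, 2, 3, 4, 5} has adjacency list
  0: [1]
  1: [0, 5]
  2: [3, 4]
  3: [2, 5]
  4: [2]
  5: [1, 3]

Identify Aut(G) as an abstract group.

the cyclic group of order 2

The degree sequence is [1, 2, 2, 2, 1, 2]; the two degree-1 vertices 0 and 4 are the ends of a path, so G = P_6. A path has exactly one nontrivial symmetry — reversal — giving Aut(G) of order 2.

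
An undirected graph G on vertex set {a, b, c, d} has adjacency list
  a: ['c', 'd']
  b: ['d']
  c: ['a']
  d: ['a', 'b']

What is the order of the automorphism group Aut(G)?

The degree sequence is [2, 1, 1, 2]; the two degree-1 vertices b and c are the ends of a path, so G = P_4. The only nontrivial automorphism of a path is the end-to-end reflection, so Aut(G) ≅ Z_2.

2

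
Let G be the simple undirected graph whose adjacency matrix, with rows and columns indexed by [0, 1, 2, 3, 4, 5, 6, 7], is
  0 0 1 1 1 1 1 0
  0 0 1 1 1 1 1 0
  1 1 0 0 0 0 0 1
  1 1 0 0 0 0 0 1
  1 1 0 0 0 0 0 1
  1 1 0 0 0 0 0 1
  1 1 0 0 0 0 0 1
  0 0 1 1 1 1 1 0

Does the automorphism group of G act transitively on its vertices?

No

Automorphisms preserve degree, but G has vertices of degree 3 and vertices of degree 5; no automorphism maps one to the other, so G is not vertex-transitive.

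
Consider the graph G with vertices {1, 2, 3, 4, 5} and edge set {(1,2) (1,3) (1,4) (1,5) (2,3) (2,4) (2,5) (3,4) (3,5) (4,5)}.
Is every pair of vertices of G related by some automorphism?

Yes

Every vertex has degree 4, so G is the complete graph K_5. Any permutation of the 5 vertices preserves K_5, so Aut(K_5) = S_5 of order 5! = 120. Under this action every vertex can be carried to every other, so G is vertex-transitive.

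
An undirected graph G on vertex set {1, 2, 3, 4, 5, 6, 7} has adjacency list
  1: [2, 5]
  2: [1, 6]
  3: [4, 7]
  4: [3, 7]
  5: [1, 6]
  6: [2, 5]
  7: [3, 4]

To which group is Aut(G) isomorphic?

G has two connected components, {1, 2, 5, 6} and {3, 4, 7}; each is 2-regular, so G = C_4 ⊔ C_3. The components are non-isomorphic (different sizes), so Aut(G) = Aut(C_3) × Aut(C_4) = D_3 × D_4 of order 6·8 = 48.

D_3 × D_4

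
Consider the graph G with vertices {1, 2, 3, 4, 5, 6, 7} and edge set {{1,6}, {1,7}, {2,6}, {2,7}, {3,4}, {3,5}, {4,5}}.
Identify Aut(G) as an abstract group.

G has two connected components, {1, 2, 6, 7} and {3, 4, 5}; each is 2-regular, so G = C_4 ⊔ C_3. The components are non-isomorphic (different sizes), so Aut(G) = Aut(C_3) × Aut(C_4) = D_3 × D_4 of order 6·8 = 48.

D_3 × D_4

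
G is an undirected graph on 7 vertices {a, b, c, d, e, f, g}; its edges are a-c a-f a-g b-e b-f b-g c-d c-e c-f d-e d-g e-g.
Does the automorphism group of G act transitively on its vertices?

No

Automorphisms preserve degree, but G has vertices of degree 3 and vertices of degree 4; no automorphism maps one to the other, so G is not vertex-transitive.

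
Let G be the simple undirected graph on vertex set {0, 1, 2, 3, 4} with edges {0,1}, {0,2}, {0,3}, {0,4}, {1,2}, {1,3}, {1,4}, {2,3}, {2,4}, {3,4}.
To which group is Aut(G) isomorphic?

Every vertex has degree 4, so G is the complete graph K_5. Every bijection on the vertex set is an automorphism of K_5; hence Aut(K_5) ≅ S_5, order 120.

the symmetric group on 5 letters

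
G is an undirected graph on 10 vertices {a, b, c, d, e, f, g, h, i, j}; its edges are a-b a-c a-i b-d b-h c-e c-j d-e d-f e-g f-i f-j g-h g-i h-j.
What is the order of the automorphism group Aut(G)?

G is 3-regular on 10 vertices with no triangles and no 4-cycles (girth 5): this is the Petersen graph. Viewing the Petersen graph as the Kneser graph K(5,2) — vertices are 2-subsets of {1,…,5}, edges join disjoint pairs — its automorphisms are exactly the permutations of the 5-element set, so Aut ≅ S_5 of order 120.

120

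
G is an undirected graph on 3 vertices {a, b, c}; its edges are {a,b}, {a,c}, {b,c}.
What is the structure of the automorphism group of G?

Every vertex has degree 2, so G is the complete graph K_3. Any permutation of the 3 vertices preserves K_3, so Aut(K_3) = S_3 of order 3! = 6.

S_3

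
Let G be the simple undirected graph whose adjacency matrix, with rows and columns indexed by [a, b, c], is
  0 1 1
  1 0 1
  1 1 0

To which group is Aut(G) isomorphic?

All 3 vertices are pairwise adjacent: G = K_3. Every bijection on the vertex set is an automorphism of K_3; hence Aut(K_3) ≅ S_3, order 6.

the symmetric group on 3 letters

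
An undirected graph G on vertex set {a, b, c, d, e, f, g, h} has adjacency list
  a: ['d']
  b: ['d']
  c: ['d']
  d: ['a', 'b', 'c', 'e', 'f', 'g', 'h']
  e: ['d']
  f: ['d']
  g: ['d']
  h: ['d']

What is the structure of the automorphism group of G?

Vertex d has degree 7 and every other vertex has degree 1, so G is the star K_{1,7} with centre d. The 7 leaves are pairwise interchangeable while the centre is fixed, giving Aut(G) = S_7.

S_7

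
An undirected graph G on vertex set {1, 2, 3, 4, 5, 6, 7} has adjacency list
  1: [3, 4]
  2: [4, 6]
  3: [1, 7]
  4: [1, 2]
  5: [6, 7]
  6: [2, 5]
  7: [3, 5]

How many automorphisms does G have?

14

G is 2-regular and connected on 7 vertices, i.e. the cycle C_7. C_7 has 7 rotations and 7 reflections, so Aut(C_7) ≅ D_7 of order 14.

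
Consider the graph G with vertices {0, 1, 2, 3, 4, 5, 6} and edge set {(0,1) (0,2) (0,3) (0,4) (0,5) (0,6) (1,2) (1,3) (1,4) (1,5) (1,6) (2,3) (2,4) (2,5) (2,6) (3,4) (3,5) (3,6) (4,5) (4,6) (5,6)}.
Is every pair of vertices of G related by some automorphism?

All 7 vertices are pairwise adjacent: G = K_7. Any permutation of the 7 vertices preserves K_7, so Aut(K_7) = S_7 of order 7! = 5040. This group acts transitively on the 7 vertices.

Yes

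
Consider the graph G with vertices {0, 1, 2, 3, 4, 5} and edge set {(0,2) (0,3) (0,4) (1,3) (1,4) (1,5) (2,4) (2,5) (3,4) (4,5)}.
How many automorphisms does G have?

Vertex 4 is the unique vertex of degree 5; the remaining 5 vertices each have degree 3 and induce a cycle, so G is the wheel on 6 vertices with hub 4. Every automorphism fixes the hub and acts on the rim 5-cycle, so Aut(G) ≅ Aut(C_5) = D_5 of order 10.

10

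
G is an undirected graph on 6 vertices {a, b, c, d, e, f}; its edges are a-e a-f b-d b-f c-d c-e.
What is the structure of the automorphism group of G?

G is 2-regular and connected on 6 vertices, i.e. the cycle C_6. C_6 has 6 rotations and 6 reflections, so Aut(C_6) ≅ D_6 of order 12.

D_6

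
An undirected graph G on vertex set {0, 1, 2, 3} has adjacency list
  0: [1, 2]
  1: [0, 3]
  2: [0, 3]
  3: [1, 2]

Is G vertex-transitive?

G is 2-regular and bipartite on 2^2 = 4 vertices with girth 4; it is the hypercube graph Q_2. Aut(Q_2) consists of the signed permutations of the 2 coordinate axes: 2! permutations times 2^2 sign flips, so |Aut| = 2^2·2! = 8. Under this action every vertex can be carried to every other, so G is vertex-transitive.

Yes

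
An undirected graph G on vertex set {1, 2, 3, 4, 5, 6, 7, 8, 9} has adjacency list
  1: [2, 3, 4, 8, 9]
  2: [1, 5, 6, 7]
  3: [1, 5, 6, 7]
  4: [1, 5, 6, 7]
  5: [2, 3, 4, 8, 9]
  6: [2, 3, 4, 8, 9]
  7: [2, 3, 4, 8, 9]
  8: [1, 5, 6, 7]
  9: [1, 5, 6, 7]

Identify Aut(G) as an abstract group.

S_4 × S_5

The vertices split by degree into {1, 5, 6, 7} (degree 5) and {2, 3, 4, 8, 9} (degree 4); every edge runs between the two parts, so G is the complete bipartite graph K_{4,5}. The parts have unequal sizes, so no automorphism swaps them; each part is permuted independently, giving S_4 × S_5 of order 4!·5! = 2880.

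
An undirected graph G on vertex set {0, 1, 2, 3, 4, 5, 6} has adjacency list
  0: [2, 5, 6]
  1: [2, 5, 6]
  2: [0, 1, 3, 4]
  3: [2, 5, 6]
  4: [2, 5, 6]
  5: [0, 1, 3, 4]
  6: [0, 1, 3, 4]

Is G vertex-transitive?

No

Automorphisms preserve degree, but G has vertices of degree 3 and vertices of degree 4; no automorphism maps one to the other, so G is not vertex-transitive.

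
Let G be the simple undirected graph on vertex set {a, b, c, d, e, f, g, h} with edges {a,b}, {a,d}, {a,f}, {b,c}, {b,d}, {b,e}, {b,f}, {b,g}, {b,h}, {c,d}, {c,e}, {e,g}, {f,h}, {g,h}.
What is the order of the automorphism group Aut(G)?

14

Vertex b is the unique vertex of degree 7; the remaining 7 vertices each have degree 3 and induce a cycle, so G is the wheel on 8 vertices with hub b. Every automorphism fixes the hub and acts on the rim 7-cycle, so Aut(G) ≅ Aut(C_7) = D_7 of order 14.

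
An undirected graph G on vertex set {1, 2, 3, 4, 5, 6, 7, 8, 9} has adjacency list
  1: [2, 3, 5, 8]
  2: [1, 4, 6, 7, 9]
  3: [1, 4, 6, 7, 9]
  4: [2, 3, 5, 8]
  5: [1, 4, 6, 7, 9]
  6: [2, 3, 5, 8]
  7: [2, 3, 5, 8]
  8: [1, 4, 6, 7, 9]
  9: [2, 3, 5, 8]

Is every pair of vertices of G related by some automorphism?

Automorphisms preserve degree, but G has vertices of degree 4 and vertices of degree 5; no automorphism maps one to the other, so G is not vertex-transitive.

No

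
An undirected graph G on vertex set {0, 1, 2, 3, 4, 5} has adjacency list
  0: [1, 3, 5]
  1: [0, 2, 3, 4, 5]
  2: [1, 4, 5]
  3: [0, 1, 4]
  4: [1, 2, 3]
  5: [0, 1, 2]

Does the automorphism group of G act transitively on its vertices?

No

Vertex 1 is the only vertex of degree 5, so every automorphism fixes it; G is not vertex-transitive.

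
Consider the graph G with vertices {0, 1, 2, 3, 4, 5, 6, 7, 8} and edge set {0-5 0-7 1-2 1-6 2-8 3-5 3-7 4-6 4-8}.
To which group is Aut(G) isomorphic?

D_4 × D_5

G has two connected components, {1, 2, 4, 6, 8} and {0, 3, 5, 7}; each is 2-regular, so G = C_5 ⊔ C_4. No automorphism exchanges components of different sizes, hence Aut(G) is the direct product D_4 × D_5, order 80.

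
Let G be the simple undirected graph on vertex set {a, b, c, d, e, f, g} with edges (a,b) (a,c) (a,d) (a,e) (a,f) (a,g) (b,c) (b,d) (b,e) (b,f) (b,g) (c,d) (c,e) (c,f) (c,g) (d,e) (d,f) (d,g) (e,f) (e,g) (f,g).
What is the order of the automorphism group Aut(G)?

5040

Every vertex has degree 6, so G is the complete graph K_7. Any permutation of the 7 vertices preserves K_7, so Aut(K_7) = S_7 of order 7! = 5040.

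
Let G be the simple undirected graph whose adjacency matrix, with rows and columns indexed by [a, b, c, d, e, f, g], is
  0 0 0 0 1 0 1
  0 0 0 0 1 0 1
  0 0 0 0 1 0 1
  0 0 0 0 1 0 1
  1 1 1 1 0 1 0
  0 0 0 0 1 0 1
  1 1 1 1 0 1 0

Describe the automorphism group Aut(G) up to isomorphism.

The vertices split by degree into {e, g} (degree 5) and {a, b, c, d, f} (degree 2); every edge runs between the two parts, so G is the complete bipartite graph K_{2,5}. The parts have unequal sizes, so no automorphism swaps them; each part is permuted independently, giving S_5 × S_2 of order 5!·2! = 240.

S_5 × S_2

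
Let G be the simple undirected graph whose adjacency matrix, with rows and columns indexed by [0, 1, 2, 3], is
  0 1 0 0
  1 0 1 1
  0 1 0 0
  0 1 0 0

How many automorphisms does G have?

6

Vertex 1 has degree 3 and every other vertex has degree 1, so G is the star K_{1,3} with centre 1. The 3 leaves are pairwise interchangeable while the centre is fixed, giving Aut(G) = S_3.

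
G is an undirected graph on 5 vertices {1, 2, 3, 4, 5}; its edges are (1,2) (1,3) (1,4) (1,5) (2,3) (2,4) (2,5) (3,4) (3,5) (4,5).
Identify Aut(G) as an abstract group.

Every vertex has degree 4, so G is the complete graph K_5. Every bijection on the vertex set is an automorphism of K_5; hence Aut(K_5) ≅ S_5, order 120.

the symmetric group on 5 letters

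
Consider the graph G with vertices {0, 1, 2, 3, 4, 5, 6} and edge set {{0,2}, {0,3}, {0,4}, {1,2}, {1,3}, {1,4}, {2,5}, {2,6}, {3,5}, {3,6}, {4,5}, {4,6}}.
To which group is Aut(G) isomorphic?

S_4 × S_3

The vertices split by degree into {2, 3, 4} (degree 4) and {0, 1, 5, 6} (degree 3); every edge runs between the two parts, so G is the complete bipartite graph K_{3,4}. The parts have unequal sizes, so no automorphism swaps them; each part is permuted independently, giving S_4 × S_3 of order 4!·3! = 144.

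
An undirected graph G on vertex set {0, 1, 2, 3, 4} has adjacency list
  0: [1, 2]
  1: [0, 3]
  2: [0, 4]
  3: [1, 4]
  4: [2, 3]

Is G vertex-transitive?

Yes

Every vertex has degree 2 and the graph is connected, so G is the 5-cycle C_5. C_5 has 5 rotations and 5 reflections, so Aut(C_5) ≅ D_5 of order 10. This group acts transitively on the 5 vertices.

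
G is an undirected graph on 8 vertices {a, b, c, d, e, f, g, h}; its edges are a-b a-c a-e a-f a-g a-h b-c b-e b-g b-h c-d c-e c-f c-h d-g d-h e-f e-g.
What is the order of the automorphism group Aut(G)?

Degrees alone do not determine every vertex (e.g. a and c both have degree 6), but their neighbour-degree multisets differ: N(a) has degrees [3, 4, 4, 5, 5, 6] while N(c) has degrees [3, 3, 4, 5, 5, 6]. Repeating this refinement separates all vertices, so the only automorphism is the identity.

1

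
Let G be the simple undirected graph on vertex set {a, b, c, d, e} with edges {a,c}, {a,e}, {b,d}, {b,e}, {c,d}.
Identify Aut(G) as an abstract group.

G is 2-regular and connected on 5 vertices, i.e. the cycle C_5. The automorphisms of the 5-cycle are exactly the symmetries of a regular 5-gon: the dihedral group D_5, |D_5| = 10.

the dihedral group of order 10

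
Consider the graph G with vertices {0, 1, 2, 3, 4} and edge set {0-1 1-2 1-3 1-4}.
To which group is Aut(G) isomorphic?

Vertex 1 has degree 4 and every other vertex has degree 1, so G is the star K_{1,4} with centre 1. The 4 leaves are pairwise interchangeable while the centre is fixed, giving Aut(G) = S_4.

S_4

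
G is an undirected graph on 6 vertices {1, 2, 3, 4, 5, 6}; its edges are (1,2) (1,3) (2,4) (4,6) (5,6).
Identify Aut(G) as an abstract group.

The degree sequence is [2, 2, 1, 2, 1, 2]; the two degree-1 vertices 3 and 5 are the ends of a path, so G = P_6. The only nontrivial automorphism of a path is the end-to-end reflection, so Aut(G) ≅ Z_2.

the cyclic group of order 2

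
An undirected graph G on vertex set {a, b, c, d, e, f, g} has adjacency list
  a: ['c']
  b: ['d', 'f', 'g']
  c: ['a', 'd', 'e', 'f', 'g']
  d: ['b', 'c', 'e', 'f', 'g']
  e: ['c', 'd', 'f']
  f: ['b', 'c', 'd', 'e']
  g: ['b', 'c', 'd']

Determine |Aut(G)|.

Degrees alone do not determine every vertex (e.g. b and e both have degree 3), but their neighbour-degree multisets differ: N(b) has degrees [3, 4, 5] while N(e) has degrees [4, 5, 5]. Repeating this refinement separates all vertices, so the only automorphism is the identity.

1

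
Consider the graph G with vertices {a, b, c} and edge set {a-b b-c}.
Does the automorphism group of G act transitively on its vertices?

Vertex b is the only vertex of degree 2, so every automorphism fixes it; G is not vertex-transitive.

No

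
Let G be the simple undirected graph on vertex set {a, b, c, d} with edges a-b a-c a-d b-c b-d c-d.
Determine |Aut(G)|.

24

Every vertex has degree 3, so G is the complete graph K_4. Any permutation of the 4 vertices preserves K_4, so Aut(K_4) = S_4 of order 4! = 24.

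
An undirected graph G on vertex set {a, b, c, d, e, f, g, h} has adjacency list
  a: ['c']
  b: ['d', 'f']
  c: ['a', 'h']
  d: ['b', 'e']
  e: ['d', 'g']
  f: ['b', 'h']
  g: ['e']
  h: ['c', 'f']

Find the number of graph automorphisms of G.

2

The degree sequence is [1, 2, 2, 2, 2, 2, 1, 2]; the two degree-1 vertices a and g are the ends of a path, so G = P_8. The only nontrivial automorphism of a path is the end-to-end reflection, so Aut(G) ≅ Z_2.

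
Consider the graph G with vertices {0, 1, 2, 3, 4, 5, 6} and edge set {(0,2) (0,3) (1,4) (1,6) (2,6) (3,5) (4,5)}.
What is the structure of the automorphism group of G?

Every vertex has degree 2 and the graph is connected, so G is the 7-cycle C_7. The automorphisms of the 7-cycle are exactly the symmetries of a regular 7-gon: the dihedral group D_7, |D_7| = 14.

D_7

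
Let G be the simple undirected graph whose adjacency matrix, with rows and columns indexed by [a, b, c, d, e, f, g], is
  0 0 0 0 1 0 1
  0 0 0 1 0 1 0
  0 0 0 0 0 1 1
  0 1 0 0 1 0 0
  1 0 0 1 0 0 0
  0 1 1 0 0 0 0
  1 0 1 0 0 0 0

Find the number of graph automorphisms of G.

Every vertex has degree 2 and the graph is connected, so G is the 7-cycle C_7. The automorphisms of the 7-cycle are exactly the symmetries of a regular 7-gon: the dihedral group D_7, |D_7| = 14.

14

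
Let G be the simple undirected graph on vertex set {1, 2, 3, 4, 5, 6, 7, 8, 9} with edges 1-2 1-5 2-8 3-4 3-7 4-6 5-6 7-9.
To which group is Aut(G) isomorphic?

the cyclic group of order 2

The degree sequence is [2, 2, 2, 2, 2, 2, 2, 1, 1]; the two degree-1 vertices 8 and 9 are the ends of a path, so G = P_9. The only nontrivial automorphism of a path is the end-to-end reflection, so Aut(G) ≅ Z_2.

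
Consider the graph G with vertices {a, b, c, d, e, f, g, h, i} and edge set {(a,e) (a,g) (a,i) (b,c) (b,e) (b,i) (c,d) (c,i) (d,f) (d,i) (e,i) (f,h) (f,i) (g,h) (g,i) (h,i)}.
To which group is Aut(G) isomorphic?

the dihedral group of order 16

Vertex i is the unique vertex of degree 8; the remaining 8 vertices each have degree 3 and induce a cycle, so G is the wheel on 9 vertices with hub i. With the hub fixed, the remaining symmetry is that of the rim cycle C_8, giving the dihedral group D_8.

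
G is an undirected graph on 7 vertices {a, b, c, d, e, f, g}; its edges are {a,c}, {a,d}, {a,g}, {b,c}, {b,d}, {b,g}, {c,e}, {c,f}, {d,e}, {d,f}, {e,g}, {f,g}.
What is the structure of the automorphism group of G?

S_4 × S_3

The vertices split by degree into {c, d, g} (degree 4) and {a, b, e, f} (degree 3); every edge runs between the two parts, so G is the complete bipartite graph K_{3,4}. Automorphisms preserve the bipartition setwise (since the parts differ in size) and act as S_4 × S_3 within it; |Aut| = 144.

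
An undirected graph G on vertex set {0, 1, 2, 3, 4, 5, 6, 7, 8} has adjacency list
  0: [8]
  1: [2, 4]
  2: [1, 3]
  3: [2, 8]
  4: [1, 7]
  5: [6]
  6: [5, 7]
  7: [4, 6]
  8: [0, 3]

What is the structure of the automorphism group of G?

The degree sequence is [1, 2, 2, 2, 2, 1, 2, 2, 2]; the two degree-1 vertices 0 and 5 are the ends of a path, so G = P_9. The only nontrivial automorphism of a path is the end-to-end reflection, so Aut(G) ≅ Z_2.

the cyclic group of order 2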